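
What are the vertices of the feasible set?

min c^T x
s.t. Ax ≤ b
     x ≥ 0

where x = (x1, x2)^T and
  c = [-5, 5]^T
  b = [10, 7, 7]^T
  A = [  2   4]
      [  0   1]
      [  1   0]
Each vertex is the intersection of two constraint boundaries that also satisfies all remaining constraints:
  x1 = 0 and x2 = 0 → (0, 0)
  2x1 + 4x2 = 10 and x2 = 0 → (5, 0)
  2x1 + 4x2 = 10 and x1 = 0 → (0, 2.5)

Vertices: (0, 0), (5, 0), (0, 2.5)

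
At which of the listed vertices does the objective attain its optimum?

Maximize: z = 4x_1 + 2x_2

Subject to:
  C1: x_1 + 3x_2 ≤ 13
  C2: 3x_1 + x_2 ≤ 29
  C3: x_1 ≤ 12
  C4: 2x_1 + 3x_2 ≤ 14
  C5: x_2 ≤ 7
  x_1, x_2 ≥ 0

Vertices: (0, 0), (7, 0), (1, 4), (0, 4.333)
(7, 0) with z = 28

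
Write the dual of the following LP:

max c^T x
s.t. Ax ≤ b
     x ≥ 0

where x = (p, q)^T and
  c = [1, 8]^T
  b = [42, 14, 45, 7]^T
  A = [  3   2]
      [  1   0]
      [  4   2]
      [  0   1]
Minimize: z = 42y1 + 14y2 + 45y3 + 7y4

Subject to:
  C1: -3y1 - y2 - 4y3 ≤ -1
  C2: -2y1 - 2y3 - y4 ≤ -8
  y1, y2, y3, y4 ≥ 0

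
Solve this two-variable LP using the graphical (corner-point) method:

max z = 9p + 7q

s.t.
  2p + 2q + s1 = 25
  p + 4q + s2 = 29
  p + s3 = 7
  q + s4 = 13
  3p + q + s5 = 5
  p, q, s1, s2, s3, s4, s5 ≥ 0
Each vertex is the intersection of two constraint boundaries that also satisfies all remaining constraints:
  p = 0 and q = 0 → (0, 0)
  3p + q = 5 and q = 0 → (1.667, 0)
  3p + q = 5 and p = 0 → (0, 5)

Evaluating z = 9p + 7q at each vertex:
  (0, 0): z = 0
  (1.667, 0): z = 15
  (0, 5): z = 35

The maximum is at (0, 5) with z = 35.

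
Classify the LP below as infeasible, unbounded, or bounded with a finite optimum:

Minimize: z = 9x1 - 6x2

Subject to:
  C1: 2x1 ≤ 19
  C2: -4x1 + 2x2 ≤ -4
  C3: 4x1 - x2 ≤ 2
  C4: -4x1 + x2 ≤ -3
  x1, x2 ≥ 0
C3 requires 4x1 - x2 ≤ 2, while C4 (-4x1 + x2 ≤ -3) is equivalent to 4x1 - x2 ≥ 3. Together they would need 3 ≤ 4x1 - x2 ≤ 2, which is impossible since 3 > 2. No point satisfies all constraints.

Infeasible: no point satisfies all constraints simultaneously.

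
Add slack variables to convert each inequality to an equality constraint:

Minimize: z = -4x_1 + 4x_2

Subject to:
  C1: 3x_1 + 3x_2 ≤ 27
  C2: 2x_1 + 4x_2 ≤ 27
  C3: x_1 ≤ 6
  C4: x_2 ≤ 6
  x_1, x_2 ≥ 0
min z = -4x_1 + 4x_2

s.t.
  3x_1 + 3x_2 + s1 = 27
  2x_1 + 4x_2 + s2 = 27
  x_1 + s3 = 6
  x_2 + s4 = 6
  x_1, x_2, s1, s2, s3, s4 ≥ 0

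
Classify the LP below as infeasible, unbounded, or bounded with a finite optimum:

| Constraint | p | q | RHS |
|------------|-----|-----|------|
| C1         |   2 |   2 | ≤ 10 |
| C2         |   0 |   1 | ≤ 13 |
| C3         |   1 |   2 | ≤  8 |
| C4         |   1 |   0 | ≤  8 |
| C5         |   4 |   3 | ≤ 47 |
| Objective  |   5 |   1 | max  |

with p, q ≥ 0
The point (5, 0) satisfies every constraint, so the LP is feasible; the constraints give p ≤ 8 and q ≤ 13, which with p, q ≥ 0 keep the feasible region inside a bounded box. A feasible, bounded LP attains a finite optimum at a vertex.

Evaluating z = 5p + q at each vertex:
  (0, 0): z = 0
  (5, 0): z = 25
  (2, 3): z = 13
  (0, 4): z = 4

Feasible with finite optimum z* = 25 at (5, 0).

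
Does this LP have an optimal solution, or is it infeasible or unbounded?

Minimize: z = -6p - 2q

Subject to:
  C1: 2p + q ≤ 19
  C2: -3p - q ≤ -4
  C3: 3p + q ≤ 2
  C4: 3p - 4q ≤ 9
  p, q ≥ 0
C3 requires 3p + q ≤ 2, while C2 (-3p - q ≤ -4) is equivalent to 3p + q ≥ 4. Together they would need 4 ≤ 3p + q ≤ 2, which is impossible since 4 > 2. No point satisfies all constraints.

Infeasible — the constraint set is empty.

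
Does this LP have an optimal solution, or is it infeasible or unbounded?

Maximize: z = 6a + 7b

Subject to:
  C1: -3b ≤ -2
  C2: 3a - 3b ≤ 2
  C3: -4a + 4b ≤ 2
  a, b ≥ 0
Feasible point: (1, 1) satisfies every constraint, so the LP is feasible.
Direction d = (1, 1): for each constraint row a, a·d ≤ 0 —
  (0)(1) + (-3)(1) = -3 ≤ 0
  (3)(1) + (-3)(1) = 0 ≤ 0
  (-4)(1) + (4)(1) = 0 ≤ 0
and d ≥ 0, so (1, 1) + t·d stays feasible for every t ≥ 0. Along this ray z = 6a + 7b changes by 13 per unit t, so z → +∞.

Unbounded: there is a feasible ray along which z → +∞.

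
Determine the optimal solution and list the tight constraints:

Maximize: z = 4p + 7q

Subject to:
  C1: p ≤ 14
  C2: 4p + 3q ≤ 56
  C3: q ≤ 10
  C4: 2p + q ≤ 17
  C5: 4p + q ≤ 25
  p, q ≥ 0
Optimal: p = 3.5, q = 10
Slack at optimum:
  C1: slack = 10.5
  C2: slack = 12
  C3: slack = 0 (binding)
  C4: slack = 0 (binding)
  C5: slack = 1
  p ≥ 0: p = 3.5
  q ≥ 0: q = 10
Binding constraints: C3, C4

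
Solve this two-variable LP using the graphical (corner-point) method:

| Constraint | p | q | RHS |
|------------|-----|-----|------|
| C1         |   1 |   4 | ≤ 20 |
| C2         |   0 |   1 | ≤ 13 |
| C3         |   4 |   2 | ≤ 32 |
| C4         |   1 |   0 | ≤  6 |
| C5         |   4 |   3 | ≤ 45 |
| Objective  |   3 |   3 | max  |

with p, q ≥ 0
Each vertex is the intersection of two constraint boundaries that also satisfies all remaining constraints:
  p = 0 and q = 0 → (0, 0)
  p = 6 and q = 0 → (6, 0)
  p + 4q = 20 and p = 6 → (6, 3.5)
  p + 4q = 20 and p = 0 → (0, 5)

Evaluating z = 3p + 3q at each vertex:
  (0, 0): z = 0
  (6, 0): z = 18
  (6, 3.5): z = 28.5
  (0, 5): z = 15

The maximum is at (6, 3.5) with z = 28.5.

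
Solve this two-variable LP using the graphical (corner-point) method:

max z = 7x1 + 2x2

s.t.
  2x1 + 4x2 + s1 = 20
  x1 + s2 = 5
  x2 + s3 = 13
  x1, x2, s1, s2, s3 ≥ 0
Each vertex is the intersection of two constraint boundaries that also satisfies all remaining constraints:
  x1 = 0 and x2 = 0 → (0, 0)
  x1 = 5 and x2 = 0 → (5, 0)
  2x1 + 4x2 = 20 and x1 = 5 → (5, 2.5)
  2x1 + 4x2 = 20 and x1 = 0 → (0, 5)

Evaluating z = 7x1 + 2x2 at each vertex:
  (0, 0): z = 0
  (5, 0): z = 35
  (5, 2.5): z = 40
  (0, 5): z = 10

The maximum is at (5, 2.5) with z = 40.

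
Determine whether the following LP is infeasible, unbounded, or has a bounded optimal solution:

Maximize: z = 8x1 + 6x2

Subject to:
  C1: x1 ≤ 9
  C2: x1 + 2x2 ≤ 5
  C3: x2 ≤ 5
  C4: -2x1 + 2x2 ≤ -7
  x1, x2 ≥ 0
The point (5, 0) satisfies every constraint, so the LP is feasible; the constraints give x1 ≤ 9 and x2 ≤ 5, which with x1, x2 ≥ 0 keep the feasible region inside a bounded box. A feasible, bounded LP attains a finite optimum at a vertex.

Evaluating z = 8x1 + 6x2 at each vertex:
  (3.5, 0): z = 28
  (5, 0): z = 40
  (4, 0.5): z = 35

Bounded optimum: z* = 40 at (5, 0).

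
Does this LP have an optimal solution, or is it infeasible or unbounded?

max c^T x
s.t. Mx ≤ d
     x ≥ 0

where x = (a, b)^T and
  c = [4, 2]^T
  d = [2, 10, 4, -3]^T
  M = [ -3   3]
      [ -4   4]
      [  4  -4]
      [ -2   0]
Feasible point: (2, 1) satisfies every constraint, so the LP is feasible.
Direction d = (1, 1): for each constraint row a, a·d ≤ 0 —
  (-3)(1) + (3)(1) = 0 ≤ 0
  (-4)(1) + (4)(1) = 0 ≤ 0
  (4)(1) + (-4)(1) = 0 ≤ 0
  (-2)(1) + (0)(1) = -2 ≤ 0
and d ≥ 0, so (2, 1) + t·d stays feasible for every t ≥ 0. Along this ray z = 4a + 2b changes by 6 per unit t, so z → +∞.

Unbounded — the objective can increase without bound over the feasible region.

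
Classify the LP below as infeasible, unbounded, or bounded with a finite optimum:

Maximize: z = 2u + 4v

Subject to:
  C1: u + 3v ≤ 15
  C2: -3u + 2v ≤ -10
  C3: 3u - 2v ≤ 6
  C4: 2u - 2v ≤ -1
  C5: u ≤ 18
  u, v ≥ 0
C3 requires 3u - 2v ≤ 6, while C2 (-3u + 2v ≤ -10) is equivalent to 3u - 2v ≥ 10. Together they would need 10 ≤ 3u - 2v ≤ 6, which is impossible since 10 > 6. No point satisfies all constraints.

The feasible region is empty; the LP is infeasible.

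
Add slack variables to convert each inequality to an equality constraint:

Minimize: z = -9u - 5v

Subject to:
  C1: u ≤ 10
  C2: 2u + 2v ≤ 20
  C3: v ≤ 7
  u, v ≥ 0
min z = -9u - 5v

s.t.
  u + s1 = 10
  2u + 2v + s2 = 20
  v + s3 = 7
  u, v, s1, s2, s3 ≥ 0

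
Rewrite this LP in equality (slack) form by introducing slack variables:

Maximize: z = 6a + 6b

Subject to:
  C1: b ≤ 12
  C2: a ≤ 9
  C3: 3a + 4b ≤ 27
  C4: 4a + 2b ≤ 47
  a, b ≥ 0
max z = 6a + 6b

s.t.
  b + s1 = 12
  a + s2 = 9
  3a + 4b + s3 = 27
  4a + 2b + s4 = 47
  a, b, s1, s2, s3, s4 ≥ 0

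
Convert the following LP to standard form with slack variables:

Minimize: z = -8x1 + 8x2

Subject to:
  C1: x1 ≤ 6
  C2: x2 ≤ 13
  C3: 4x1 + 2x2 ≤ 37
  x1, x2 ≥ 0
min z = -8x1 + 8x2

s.t.
  x1 + s1 = 6
  x2 + s2 = 13
  4x1 + 2x2 + s3 = 37
  x1, x2, s1, s2, s3 ≥ 0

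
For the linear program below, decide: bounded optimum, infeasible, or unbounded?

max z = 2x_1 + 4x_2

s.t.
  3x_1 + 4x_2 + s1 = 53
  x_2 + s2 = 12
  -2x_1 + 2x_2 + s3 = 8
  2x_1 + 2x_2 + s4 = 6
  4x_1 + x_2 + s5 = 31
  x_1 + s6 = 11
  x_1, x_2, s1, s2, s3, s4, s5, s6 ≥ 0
The point (0, 3) satisfies every constraint, so the LP is feasible; the constraints give x_1 ≤ 11 and x_2 ≤ 12, which with x_1, x_2 ≥ 0 keep the feasible region inside a bounded box. A feasible, bounded LP attains a finite optimum at a vertex.

Feasible with finite optimum z* = 12 at (0, 3).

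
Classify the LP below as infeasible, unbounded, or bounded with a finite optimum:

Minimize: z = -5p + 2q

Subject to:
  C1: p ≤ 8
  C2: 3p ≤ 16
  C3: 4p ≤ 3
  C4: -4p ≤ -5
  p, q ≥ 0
C3 requires 4p ≤ 3, while C4 (-4p ≤ -5) is equivalent to 4p ≥ 5. Together they would need 5 ≤ 4p ≤ 3, which is impossible since 5 > 3. No point satisfies all constraints.

The feasible region is empty; the LP is infeasible.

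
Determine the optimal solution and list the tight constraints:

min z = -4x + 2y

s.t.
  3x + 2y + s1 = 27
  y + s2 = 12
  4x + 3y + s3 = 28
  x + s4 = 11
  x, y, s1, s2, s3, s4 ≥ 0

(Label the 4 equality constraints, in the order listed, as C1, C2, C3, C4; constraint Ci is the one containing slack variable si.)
Optimal: x = 7, y = 0
Binding: C3, y ≥ 0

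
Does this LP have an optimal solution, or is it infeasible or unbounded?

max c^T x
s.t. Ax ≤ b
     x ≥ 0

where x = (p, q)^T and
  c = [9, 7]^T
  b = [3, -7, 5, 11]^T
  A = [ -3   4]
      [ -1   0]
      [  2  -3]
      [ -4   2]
Feasible point: (7, 3) satisfies every constraint, so the LP is feasible.
Direction d = (4, 3): for each constraint row a, a·d ≤ 0 —
  (-3)(4) + (4)(3) = 0 ≤ 0
  (-1)(4) + (0)(3) = -4 ≤ 0
  (2)(4) + (-3)(3) = -1 ≤ 0
  (-4)(4) + (2)(3) = -10 ≤ 0
and d ≥ 0, so (7, 3) + t·d stays feasible for every t ≥ 0. Along this ray z = 9p + 7q changes by 57 per unit t, so z → +∞.

Unbounded — the objective can increase without bound over the feasible region.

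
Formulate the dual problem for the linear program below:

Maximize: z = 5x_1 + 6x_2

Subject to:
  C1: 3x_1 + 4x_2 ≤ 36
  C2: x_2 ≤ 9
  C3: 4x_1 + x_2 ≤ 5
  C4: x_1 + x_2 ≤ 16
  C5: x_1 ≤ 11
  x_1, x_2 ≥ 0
Minimize: z = 36y1 + 9y2 + 5y3 + 16y4 + 11y5

Subject to:
  C1: -3y1 - 4y3 - y4 - y5 ≤ -5
  C2: -4y1 - y2 - y3 - y4 ≤ -6
  y1, y2, y3, y4, y5 ≥ 0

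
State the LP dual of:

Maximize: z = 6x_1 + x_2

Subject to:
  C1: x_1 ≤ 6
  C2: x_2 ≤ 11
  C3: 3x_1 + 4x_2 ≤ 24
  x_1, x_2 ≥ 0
Minimize: z = 6y1 + 11y2 + 24y3

Subject to:
  C1: -y1 - 3y3 ≤ -6
  C2: -y2 - 4y3 ≤ -1
  y1, y2, y3 ≥ 0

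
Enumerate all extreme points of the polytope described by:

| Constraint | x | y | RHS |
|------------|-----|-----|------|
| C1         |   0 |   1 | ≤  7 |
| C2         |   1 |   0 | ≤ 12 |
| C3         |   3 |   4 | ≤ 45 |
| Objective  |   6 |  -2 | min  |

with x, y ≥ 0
Each vertex is the intersection of two constraint boundaries that also satisfies all remaining constraints:
  x = 0 and y = 0 → (0, 0)
  x = 12 and y = 0 → (12, 0)
  x = 12 and 3x + 4y = 45 → (12, 2.25)
  y = 7 and 3x + 4y = 45 → (5.667, 7)
  y = 7 and x = 0 → (0, 7)

Vertices: (0, 0), (12, 0), (12, 2.25), (5.667, 7), (0, 7)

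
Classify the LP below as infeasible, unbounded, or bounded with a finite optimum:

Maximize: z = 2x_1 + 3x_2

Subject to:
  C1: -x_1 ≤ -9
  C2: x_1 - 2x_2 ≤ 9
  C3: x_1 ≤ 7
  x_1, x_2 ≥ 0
C3 requires x_1 ≤ 7, while C1 (-x_1 ≤ -9) is equivalent to x_1 ≥ 9. Together they would need 9 ≤ x_1 ≤ 7, which is impossible since 9 > 7. No point satisfies all constraints.

The feasible region is empty; the LP is infeasible.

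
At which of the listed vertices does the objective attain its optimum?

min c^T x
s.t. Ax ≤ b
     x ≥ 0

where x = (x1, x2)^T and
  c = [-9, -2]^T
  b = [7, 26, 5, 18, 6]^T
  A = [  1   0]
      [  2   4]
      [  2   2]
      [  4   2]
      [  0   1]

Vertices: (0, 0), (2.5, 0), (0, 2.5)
(2.5, 0) with z = -22.5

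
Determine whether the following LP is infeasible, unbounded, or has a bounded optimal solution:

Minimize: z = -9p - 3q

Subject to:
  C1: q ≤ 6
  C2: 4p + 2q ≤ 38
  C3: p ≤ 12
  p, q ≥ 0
The point (9.5, 0) satisfies every constraint, so the LP is feasible; the constraints give p ≤ 12 and q ≤ 6, which with p, q ≥ 0 keep the feasible region inside a bounded box. A feasible, bounded LP attains a finite optimum at a vertex.

Evaluating z = -9p - 3q at each vertex:
  (0, 0): z = 0
  (9.5, 0): z = -85.5
  (6.5, 6): z = -76.5
  (0, 6): z = -18

Feasible with finite optimum z* = -85.5 at (9.5, 0).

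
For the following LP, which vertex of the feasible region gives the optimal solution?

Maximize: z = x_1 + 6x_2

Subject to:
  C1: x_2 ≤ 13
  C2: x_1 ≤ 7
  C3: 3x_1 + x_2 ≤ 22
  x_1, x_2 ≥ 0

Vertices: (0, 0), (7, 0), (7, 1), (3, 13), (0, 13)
Evaluating z = x_1 + 6x_2 at each vertex:
  (0, 0): z = 0
  (7, 0): z = 7
  (7, 1): z = 13
  (3, 13): z = 81
  (0, 13): z = 78

The largest value is z = 81, attained at (3, 13).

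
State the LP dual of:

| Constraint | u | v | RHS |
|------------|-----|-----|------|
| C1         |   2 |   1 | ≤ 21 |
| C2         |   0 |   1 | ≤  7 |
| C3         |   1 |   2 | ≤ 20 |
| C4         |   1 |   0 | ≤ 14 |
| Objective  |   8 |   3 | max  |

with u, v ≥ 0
Minimize: z = 21y1 + 7y2 + 20y3 + 14y4

Subject to:
  C1: -2y1 - y3 - y4 ≤ -8
  C2: -y1 - y2 - 2y3 ≤ -3
  y1, y2, y3, y4 ≥ 0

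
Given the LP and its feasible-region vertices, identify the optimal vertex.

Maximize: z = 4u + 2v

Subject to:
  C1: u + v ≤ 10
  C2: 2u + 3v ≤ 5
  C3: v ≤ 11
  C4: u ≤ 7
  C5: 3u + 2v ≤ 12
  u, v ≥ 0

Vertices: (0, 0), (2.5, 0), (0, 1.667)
Evaluating z = 4u + 2v at each vertex:
  (0, 0): z = 0
  (2.5, 0): z = 10
  (0, 1.667): z = 3.333

The largest value is z = 10, attained at (2.5, 0).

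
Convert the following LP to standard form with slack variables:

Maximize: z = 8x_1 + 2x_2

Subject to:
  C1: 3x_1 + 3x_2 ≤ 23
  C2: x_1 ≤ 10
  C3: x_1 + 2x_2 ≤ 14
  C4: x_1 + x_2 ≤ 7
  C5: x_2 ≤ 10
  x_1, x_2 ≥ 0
max z = 8x_1 + 2x_2

s.t.
  3x_1 + 3x_2 + s1 = 23
  x_1 + s2 = 10
  x_1 + 2x_2 + s3 = 14
  x_1 + x_2 + s4 = 7
  x_2 + s5 = 10
  x_1, x_2, s1, s2, s3, s4, s5 ≥ 0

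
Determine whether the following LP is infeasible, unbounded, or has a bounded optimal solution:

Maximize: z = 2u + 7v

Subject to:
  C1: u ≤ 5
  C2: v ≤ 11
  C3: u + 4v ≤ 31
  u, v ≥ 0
The point (5, 6.5) satisfies every constraint, so the LP is feasible; the constraints give u ≤ 5 and v ≤ 11, which with u, v ≥ 0 keep the feasible region inside a bounded box. A feasible, bounded LP attains a finite optimum at a vertex.

Evaluating z = 2u + 7v at each vertex:
  (0, 0): z = 0
  (5, 0): z = 10
  (5, 6.5): z = 55.5
  (0, 7.75): z = 54.25

The LP has an optimal solution: (5, 6.5) with z = 55.5.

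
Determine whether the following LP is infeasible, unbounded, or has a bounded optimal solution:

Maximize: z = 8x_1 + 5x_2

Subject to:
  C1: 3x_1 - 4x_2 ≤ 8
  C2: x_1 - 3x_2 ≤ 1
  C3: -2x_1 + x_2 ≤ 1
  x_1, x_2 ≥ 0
Feasible point: (0, 0) satisfies every constraint, so the LP is feasible.
Direction d = (1, 1): for each constraint row a, a·d ≤ 0 —
  (3)(1) + (-4)(1) = -1 ≤ 0
  (1)(1) + (-3)(1) = -2 ≤ 0
  (-2)(1) + (1)(1) = -1 ≤ 0
and d ≥ 0, so (0, 0) + t·d stays feasible for every t ≥ 0. Along this ray z = 8x_1 + 5x_2 changes by 13 per unit t, so z → +∞.

The LP is unbounded; z can be made arbitrarily large.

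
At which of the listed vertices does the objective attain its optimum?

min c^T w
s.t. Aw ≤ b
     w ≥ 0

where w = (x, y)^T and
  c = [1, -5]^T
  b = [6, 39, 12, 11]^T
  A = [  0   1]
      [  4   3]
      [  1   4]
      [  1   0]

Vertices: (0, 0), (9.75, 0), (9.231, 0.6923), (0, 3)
(0, 3) with z = -15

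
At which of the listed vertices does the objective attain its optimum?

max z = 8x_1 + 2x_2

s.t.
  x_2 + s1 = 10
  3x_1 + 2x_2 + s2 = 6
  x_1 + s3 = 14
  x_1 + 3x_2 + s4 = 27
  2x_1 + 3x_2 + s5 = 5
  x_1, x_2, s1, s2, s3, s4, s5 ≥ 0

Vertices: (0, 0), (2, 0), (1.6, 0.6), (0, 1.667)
(2, 0) with z = 16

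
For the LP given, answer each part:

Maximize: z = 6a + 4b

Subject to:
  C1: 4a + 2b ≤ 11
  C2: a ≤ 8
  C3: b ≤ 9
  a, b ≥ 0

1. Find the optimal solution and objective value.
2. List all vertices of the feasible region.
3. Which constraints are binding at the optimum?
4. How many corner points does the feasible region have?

1. a = 0, b = 5.5, z = 22
2. (0, 0), (2.75, 0), (0, 5.5)
3. C1, a ≥ 0
4. 3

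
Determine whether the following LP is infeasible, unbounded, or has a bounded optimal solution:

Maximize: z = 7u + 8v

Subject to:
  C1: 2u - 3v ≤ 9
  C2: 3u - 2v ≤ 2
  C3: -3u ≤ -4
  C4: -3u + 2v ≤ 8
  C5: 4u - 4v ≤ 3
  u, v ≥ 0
Feasible point: (2, 2) satisfies every constraint, so the LP is feasible.
Direction d = (2, 3): for each constraint row a, a·d ≤ 0 —
  (2)(2) + (-3)(3) = -5 ≤ 0
  (3)(2) + (-2)(3) = 0 ≤ 0
  (-3)(2) + (0)(3) = -6 ≤ 0
  (-3)(2) + (2)(3) = 0 ≤ 0
  (4)(2) + (-4)(3) = -4 ≤ 0
and d ≥ 0, so (2, 2) + t·d stays feasible for every t ≥ 0. Along this ray z = 7u + 8v changes by 38 per unit t, so z → +∞.

The LP is unbounded; z can be made arbitrarily large.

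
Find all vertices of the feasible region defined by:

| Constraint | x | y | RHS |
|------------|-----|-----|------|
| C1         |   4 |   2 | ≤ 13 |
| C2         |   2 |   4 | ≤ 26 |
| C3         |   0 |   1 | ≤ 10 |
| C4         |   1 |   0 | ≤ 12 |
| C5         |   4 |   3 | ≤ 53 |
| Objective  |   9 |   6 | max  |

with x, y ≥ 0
Each vertex is the intersection of two constraint boundaries that also satisfies all remaining constraints:
  x = 0 and y = 0 → (0, 0)
  4x + 2y = 13 and y = 0 → (3.25, 0)
  4x + 2y = 13 and 2x + 4y = 26 → (0, 6.5)

Vertices: (0, 0), (3.25, 0), (0, 6.5)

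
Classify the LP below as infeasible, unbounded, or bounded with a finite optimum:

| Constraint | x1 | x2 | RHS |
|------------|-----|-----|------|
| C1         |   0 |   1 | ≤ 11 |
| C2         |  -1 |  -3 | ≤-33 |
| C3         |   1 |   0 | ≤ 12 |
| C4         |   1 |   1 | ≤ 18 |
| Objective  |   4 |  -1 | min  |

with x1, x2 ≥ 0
The point (0, 11) satisfies every constraint, so the LP is feasible; the constraints give x1 ≤ 12 and x2 ≤ 11, which with x1, x2 ≥ 0 keep the feasible region inside a bounded box. A feasible, bounded LP attains a finite optimum at a vertex.

Evaluating z = 4x1 - x2 at each vertex:
  (10.5, 7.5): z = 34.5
  (7, 11): z = 17
  (0, 11): z = -11

Feasible with finite optimum z* = -11 at (0, 11).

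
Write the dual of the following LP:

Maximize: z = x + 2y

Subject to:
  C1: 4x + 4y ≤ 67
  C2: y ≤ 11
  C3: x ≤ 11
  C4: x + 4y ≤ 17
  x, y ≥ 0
Minimize: z = 67y1 + 11y2 + 11y3 + 17y4

Subject to:
  C1: -4y1 - y3 - y4 ≤ -1
  C2: -4y1 - y2 - 4y4 ≤ -2
  y1, y2, y3, y4 ≥ 0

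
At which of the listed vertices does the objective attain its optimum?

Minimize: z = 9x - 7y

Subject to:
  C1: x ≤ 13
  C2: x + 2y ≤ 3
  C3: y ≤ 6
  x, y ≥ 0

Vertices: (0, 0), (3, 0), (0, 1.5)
Evaluating z = 9x - 7y at each vertex:
  (0, 0): z = 0
  (3, 0): z = 27
  (0, 1.5): z = -10.5

The smallest value is z = -10.5, attained at (0, 1.5).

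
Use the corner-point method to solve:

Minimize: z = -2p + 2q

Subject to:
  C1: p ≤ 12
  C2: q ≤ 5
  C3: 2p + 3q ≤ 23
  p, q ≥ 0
p = 11.5, q = 0, z = -23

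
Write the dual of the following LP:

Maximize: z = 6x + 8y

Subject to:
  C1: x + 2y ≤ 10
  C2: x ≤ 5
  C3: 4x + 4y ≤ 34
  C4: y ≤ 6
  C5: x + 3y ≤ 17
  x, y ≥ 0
Minimize: z = 10y1 + 5y2 + 34y3 + 6y4 + 17y5

Subject to:
  C1: -y1 - y2 - 4y3 - y5 ≤ -6
  C2: -2y1 - 4y3 - y4 - 3y5 ≤ -8
  y1, y2, y3, y4, y5 ≥ 0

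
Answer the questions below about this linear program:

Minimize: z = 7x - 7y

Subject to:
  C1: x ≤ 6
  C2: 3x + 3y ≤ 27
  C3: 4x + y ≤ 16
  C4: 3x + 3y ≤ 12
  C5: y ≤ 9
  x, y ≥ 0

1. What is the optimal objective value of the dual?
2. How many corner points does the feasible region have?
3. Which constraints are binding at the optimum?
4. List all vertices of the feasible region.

1. -28 (by strong duality, equal to the primal optimum)
2. 3
3. C4, x ≥ 0
4. (0, 0), (4, 0), (0, 4)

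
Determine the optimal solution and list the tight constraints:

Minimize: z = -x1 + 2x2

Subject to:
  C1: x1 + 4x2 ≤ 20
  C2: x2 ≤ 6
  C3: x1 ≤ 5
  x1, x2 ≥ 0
Optimal: x1 = 5, x2 = 0
Binding: C3, x2 ≥ 0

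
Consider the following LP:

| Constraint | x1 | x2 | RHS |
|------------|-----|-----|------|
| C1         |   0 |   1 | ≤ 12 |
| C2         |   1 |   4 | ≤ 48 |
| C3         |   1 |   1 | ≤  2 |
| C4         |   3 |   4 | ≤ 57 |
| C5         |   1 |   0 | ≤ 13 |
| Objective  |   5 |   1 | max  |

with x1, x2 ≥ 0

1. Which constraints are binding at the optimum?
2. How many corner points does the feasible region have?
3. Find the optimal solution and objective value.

1. C3, x2 ≥ 0
2. 3
3. x1 = 2, x2 = 0, z = 10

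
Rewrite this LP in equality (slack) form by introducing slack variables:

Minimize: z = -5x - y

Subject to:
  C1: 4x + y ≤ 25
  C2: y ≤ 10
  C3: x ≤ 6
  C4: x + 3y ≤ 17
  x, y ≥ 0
min z = -5x - y

s.t.
  4x + y + s1 = 25
  y + s2 = 10
  x + s3 = 6
  x + 3y + s4 = 17
  x, y, s1, s2, s3, s4 ≥ 0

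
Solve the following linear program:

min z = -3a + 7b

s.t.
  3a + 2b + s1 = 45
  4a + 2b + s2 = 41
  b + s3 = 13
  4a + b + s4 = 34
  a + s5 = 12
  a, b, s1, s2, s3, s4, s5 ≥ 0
Each vertex is the intersection of two constraint boundaries that also satisfies all remaining constraints:
  a = 0 and b = 0 → (0, 0)
  4a + b = 34 and b = 0 → (8.5, 0)
  4a + 2b = 41 and 4a + b = 34 → (6.75, 7)
  4a + 2b = 41 and b = 13 → (3.75, 13)
  b = 13 and a = 0 → (0, 13)

Evaluating z = -3a + 7b at each vertex:
  (0, 0): z = 0
  (8.5, 0): z = -25.5
  (6.75, 7): z = 28.75
  (3.75, 13): z = 79.75
  (0, 13): z = 91

The minimum is at (8.5, 0) with z = -25.5.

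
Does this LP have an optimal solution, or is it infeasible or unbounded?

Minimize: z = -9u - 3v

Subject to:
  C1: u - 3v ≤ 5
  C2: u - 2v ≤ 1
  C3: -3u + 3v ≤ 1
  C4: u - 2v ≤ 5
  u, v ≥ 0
Feasible point: (0, 0) satisfies every constraint, so the LP is feasible.
Direction d = (1, 1): for each constraint row a, a·d ≤ 0 —
  (1)(1) + (-3)(1) = -2 ≤ 0
  (1)(1) + (-2)(1) = -1 ≤ 0
  (-3)(1) + (3)(1) = 0 ≤ 0
  (1)(1) + (-2)(1) = -1 ≤ 0
and d ≥ 0, so (0, 0) + t·d stays feasible for every t ≥ 0. Along this ray z = -9u - 3v changes by -12 per unit t, so z → −∞.

Unbounded: there is a feasible ray along which z → −∞.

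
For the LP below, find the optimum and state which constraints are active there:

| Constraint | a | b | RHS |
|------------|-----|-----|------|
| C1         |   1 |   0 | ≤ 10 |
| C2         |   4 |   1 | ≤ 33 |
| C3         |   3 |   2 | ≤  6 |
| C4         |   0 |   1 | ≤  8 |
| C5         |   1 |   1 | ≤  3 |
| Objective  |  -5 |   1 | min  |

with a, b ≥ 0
Optimal: a = 2, b = 0
Binding: C3, b ≥ 0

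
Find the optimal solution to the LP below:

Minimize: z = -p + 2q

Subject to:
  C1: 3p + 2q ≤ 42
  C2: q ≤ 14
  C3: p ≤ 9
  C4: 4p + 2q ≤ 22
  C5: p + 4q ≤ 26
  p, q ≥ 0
p = 5.5, q = 0, z = -5.5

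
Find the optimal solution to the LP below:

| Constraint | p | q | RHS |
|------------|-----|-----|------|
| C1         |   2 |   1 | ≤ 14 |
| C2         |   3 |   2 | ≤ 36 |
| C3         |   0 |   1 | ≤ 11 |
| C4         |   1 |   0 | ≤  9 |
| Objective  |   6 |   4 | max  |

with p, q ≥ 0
Each vertex is the intersection of two constraint boundaries that also satisfies all remaining constraints:
  p = 0 and q = 0 → (0, 0)
  2p + q = 14 and q = 0 → (7, 0)
  2p + q = 14 and q = 11 → (1.5, 11)
  q = 11 and p = 0 → (0, 11)

Evaluating z = 6p + 4q at each vertex:
  (0, 0): z = 0
  (7, 0): z = 42
  (1.5, 11): z = 53
  (0, 11): z = 44

The maximum is at (1.5, 11) with z = 53.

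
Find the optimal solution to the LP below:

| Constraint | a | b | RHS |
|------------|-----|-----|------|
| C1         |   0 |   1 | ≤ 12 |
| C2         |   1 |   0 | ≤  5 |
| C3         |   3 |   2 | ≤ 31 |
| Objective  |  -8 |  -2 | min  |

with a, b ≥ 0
Each vertex is the intersection of two constraint boundaries that also satisfies all remaining constraints:
  a = 0 and b = 0 → (0, 0)
  a = 5 and b = 0 → (5, 0)
  a = 5 and 3a + 2b = 31 → (5, 8)
  b = 12 and 3a + 2b = 31 → (2.333, 12)
  b = 12 and a = 0 → (0, 12)

Evaluating z = -8a - 2b at each vertex:
  (0, 0): z = 0
  (5, 0): z = -40
  (5, 8): z = -56
  (2.333, 12): z = -42.67
  (0, 12): z = -24

The minimum is at (5, 8) with z = -56.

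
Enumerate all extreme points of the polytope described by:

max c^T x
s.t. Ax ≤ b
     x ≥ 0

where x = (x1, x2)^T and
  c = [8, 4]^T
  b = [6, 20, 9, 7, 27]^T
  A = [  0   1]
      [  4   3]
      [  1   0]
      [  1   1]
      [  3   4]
Each vertex is the intersection of two constraint boundaries that also satisfies all remaining constraints:
  x1 = 0 and x2 = 0 → (0, 0)
  4x1 + 3x2 = 20 and x2 = 0 → (5, 0)
  x2 = 6 and 4x1 + 3x2 = 20 → (0.5, 6)
  x2 = 6 and x1 = 0 → (0, 6)

Vertices: (0, 0), (5, 0), (0.5, 6), (0, 6)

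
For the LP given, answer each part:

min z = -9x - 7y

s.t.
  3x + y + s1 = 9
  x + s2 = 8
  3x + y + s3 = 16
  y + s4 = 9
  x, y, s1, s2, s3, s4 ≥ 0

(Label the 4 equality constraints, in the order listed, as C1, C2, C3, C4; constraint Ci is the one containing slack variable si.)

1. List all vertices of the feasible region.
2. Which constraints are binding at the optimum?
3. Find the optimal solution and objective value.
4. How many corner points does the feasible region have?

1. (0, 0), (3, 0), (0, 9)
2. C1, C4, x ≥ 0
3. x = 0, y = 9, z = -63
4. 3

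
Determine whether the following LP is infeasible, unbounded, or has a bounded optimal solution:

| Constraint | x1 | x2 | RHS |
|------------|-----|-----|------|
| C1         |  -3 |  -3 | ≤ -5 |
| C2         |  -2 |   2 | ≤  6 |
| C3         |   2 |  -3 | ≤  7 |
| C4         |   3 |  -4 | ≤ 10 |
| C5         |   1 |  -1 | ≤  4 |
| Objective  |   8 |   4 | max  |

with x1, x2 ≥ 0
Feasible point: (0, 2) satisfies every constraint, so the LP is feasible.
Direction d = (1, 1): for each constraint row a, a·d ≤ 0 —
  (-3)(1) + (-3)(1) = -6 ≤ 0
  (-2)(1) + (2)(1) = 0 ≤ 0
  (2)(1) + (-3)(1) = -1 ≤ 0
  (3)(1) + (-4)(1) = -1 ≤ 0
  (1)(1) + (-1)(1) = 0 ≤ 0
and d ≥ 0, so (0, 2) + t·d stays feasible for every t ≥ 0. Along this ray z = 8x1 + 4x2 changes by 12 per unit t, so z → +∞.

The LP is unbounded; z can be made arbitrarily large.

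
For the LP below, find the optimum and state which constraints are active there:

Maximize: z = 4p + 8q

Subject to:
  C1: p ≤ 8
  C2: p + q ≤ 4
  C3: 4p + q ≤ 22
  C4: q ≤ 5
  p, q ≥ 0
Optimal: p = 0, q = 4
Slack at optimum:
  C1: slack = 8
  C2: slack = 0 (binding)
  C3: slack = 18
  C4: slack = 1
  p ≥ 0: p = 0 (binding)
  q ≥ 0: q = 4
Binding constraints: C2, p ≥ 0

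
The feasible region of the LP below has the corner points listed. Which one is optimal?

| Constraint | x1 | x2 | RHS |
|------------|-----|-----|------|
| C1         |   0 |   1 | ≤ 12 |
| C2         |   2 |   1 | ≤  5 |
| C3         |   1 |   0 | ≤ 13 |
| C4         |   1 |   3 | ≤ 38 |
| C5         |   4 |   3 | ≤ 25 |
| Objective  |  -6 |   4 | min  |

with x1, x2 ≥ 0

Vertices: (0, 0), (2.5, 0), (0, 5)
(2.5, 0) with z = -15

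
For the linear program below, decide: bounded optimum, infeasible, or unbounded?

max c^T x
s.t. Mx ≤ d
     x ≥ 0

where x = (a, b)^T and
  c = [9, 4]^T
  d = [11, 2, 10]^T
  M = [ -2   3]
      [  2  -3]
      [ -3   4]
Feasible point: (0, 0) satisfies every constraint, so the LP is feasible.
Direction d = (3, 2): for each constraint row a, a·d ≤ 0 —
  (-2)(3) + (3)(2) = 0 ≤ 0
  (2)(3) + (-3)(2) = 0 ≤ 0
  (-3)(3) + (4)(2) = -1 ≤ 0
and d ≥ 0, so (0, 0) + t·d stays feasible for every t ≥ 0. Along this ray z = 9a + 4b changes by 35 per unit t, so z → +∞.

The LP is unbounded; z can be made arbitrarily large.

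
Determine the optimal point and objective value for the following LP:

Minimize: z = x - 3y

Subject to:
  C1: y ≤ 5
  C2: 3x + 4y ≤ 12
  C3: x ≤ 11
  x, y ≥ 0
Each vertex is the intersection of two constraint boundaries that also satisfies all remaining constraints:
  x = 0 and y = 0 → (0, 0)
  3x + 4y = 12 and y = 0 → (4, 0)
  3x + 4y = 12 and x = 0 → (0, 3)

Evaluating z = x - 3y at each vertex:
  (0, 0): z = 0
  (4, 0): z = 4
  (0, 3): z = -9

The minimum is at (0, 3) with z = -9.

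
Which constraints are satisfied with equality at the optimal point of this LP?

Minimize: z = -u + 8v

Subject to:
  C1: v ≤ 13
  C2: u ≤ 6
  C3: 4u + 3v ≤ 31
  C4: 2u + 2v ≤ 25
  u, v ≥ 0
Optimal: u = 6, v = 0
Slack at optimum:
  C1: slack = 13
  C2: slack = 0 (binding)
  C3: slack = 7
  C4: slack = 13
  u ≥ 0: u = 6
  v ≥ 0: v = 0 (binding)
Binding constraints: C2, v ≥ 0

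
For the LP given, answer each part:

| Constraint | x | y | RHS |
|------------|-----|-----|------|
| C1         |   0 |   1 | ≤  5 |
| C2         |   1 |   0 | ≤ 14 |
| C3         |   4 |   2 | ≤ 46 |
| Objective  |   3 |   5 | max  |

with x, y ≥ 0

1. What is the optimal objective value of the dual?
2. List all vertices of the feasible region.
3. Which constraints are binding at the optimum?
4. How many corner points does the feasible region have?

1. 52 (by strong duality, equal to the primal optimum)
2. (0, 0), (11.5, 0), (9, 5), (0, 5)
3. C1, C3
4. 4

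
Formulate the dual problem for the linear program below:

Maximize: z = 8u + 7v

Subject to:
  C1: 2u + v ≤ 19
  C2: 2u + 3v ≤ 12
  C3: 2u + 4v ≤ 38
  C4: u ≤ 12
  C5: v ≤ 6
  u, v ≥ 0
Minimize: z = 19y1 + 12y2 + 38y3 + 12y4 + 6y5

Subject to:
  C1: -2y1 - 2y2 - 2y3 - y4 ≤ -8
  C2: -y1 - 3y2 - 4y3 - y5 ≤ -7
  y1, y2, y3, y4, y5 ≥ 0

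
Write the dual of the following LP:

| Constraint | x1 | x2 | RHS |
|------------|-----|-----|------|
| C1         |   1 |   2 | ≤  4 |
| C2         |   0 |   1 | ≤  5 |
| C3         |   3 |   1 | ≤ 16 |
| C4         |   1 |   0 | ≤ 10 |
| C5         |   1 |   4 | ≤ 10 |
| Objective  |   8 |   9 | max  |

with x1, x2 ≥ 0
Minimize: z = 4y1 + 5y2 + 16y3 + 10y4 + 10y5

Subject to:
  C1: -y1 - 3y3 - y4 - y5 ≤ -8
  C2: -2y1 - y2 - y3 - 4y5 ≤ -9
  y1, y2, y3, y4, y5 ≥ 0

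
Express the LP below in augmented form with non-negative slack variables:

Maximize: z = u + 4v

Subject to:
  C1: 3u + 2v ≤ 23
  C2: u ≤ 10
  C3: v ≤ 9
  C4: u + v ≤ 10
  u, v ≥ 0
max z = u + 4v

s.t.
  3u + 2v + s1 = 23
  u + s2 = 10
  v + s3 = 9
  u + v + s4 = 10
  u, v, s1, s2, s3, s4 ≥ 0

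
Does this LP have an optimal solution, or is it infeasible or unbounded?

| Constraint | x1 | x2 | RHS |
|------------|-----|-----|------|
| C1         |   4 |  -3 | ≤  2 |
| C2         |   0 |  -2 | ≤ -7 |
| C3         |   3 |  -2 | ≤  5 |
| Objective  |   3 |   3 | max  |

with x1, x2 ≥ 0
Feasible point: (0, 4) satisfies every constraint, so the LP is feasible.
Direction d = (0, 1): for each constraint row a, a·d ≤ 0 —
  (4)(0) + (-3)(1) = -3 ≤ 0
  (0)(0) + (-2)(1) = -2 ≤ 0
  (3)(0) + (-2)(1) = -2 ≤ 0
and d ≥ 0, so (0, 4) + t·d stays feasible for every t ≥ 0. Along this ray z = 3x1 + 3x2 changes by 3 per unit t, so z → +∞.

Unbounded — the objective can increase without bound over the feasible region.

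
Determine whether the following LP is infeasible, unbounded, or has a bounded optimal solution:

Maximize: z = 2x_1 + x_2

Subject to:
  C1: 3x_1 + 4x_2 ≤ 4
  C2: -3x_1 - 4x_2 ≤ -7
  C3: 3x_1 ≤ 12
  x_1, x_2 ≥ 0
C1 requires 3x_1 + 4x_2 ≤ 4, while C2 (-3x_1 - 4x_2 ≤ -7) is equivalent to 3x_1 + 4x_2 ≥ 7. Together they would need 7 ≤ 3x_1 + 4x_2 ≤ 4, which is impossible since 7 > 4. No point satisfies all constraints.

Infeasible: no point satisfies all constraints simultaneously.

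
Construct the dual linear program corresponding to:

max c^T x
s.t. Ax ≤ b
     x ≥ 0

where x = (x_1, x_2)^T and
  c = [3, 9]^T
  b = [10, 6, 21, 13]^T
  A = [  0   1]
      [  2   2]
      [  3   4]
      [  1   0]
Minimize: z = 10y1 + 6y2 + 21y3 + 13y4

Subject to:
  C1: -2y2 - 3y3 - y4 ≤ -3
  C2: -y1 - 2y2 - 4y3 ≤ -9
  y1, y2, y3, y4 ≥ 0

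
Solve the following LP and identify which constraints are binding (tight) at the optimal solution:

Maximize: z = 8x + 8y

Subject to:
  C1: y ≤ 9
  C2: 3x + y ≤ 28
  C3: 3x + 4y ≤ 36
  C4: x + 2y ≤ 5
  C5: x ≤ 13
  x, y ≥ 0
Optimal: x = 5, y = 0
Slack at optimum:
  C1: slack = 9
  C2: slack = 13
  C3: slack = 21
  C4: slack = 0 (binding)
  C5: slack = 8
  x ≥ 0: x = 5
  y ≥ 0: y = 0 (binding)
Binding constraints: C4, y ≥ 0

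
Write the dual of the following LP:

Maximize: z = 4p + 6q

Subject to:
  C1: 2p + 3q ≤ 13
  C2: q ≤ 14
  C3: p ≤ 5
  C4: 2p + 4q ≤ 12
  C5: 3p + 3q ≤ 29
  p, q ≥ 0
Minimize: z = 13y1 + 14y2 + 5y3 + 12y4 + 29y5

Subject to:
  C1: -2y1 - y3 - 2y4 - 3y5 ≤ -4
  C2: -3y1 - y2 - 4y4 - 3y5 ≤ -6
  y1, y2, y3, y4, y5 ≥ 0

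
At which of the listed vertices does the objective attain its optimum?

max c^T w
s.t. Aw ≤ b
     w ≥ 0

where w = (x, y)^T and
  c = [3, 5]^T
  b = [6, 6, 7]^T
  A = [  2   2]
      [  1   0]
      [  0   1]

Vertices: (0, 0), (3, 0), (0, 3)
(0, 3) with z = 15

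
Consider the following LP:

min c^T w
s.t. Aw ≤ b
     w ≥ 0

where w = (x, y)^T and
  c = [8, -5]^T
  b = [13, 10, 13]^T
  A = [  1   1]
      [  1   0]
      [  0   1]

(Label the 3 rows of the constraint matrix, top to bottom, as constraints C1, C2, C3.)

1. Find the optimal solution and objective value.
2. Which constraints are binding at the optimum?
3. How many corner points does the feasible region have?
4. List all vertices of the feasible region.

1. x = 0, y = 13, z = -65
2. C1, C3, x ≥ 0
3. 4
4. (0, 0), (10, 0), (10, 3), (0, 13)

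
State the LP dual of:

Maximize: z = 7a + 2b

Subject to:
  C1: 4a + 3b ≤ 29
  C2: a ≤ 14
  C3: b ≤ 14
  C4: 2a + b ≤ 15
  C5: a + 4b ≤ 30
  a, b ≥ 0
Minimize: z = 29y1 + 14y2 + 14y3 + 15y4 + 30y5

Subject to:
  C1: -4y1 - y2 - 2y4 - y5 ≤ -7
  C2: -3y1 - y3 - y4 - 4y5 ≤ -2
  y1, y2, y3, y4, y5 ≥ 0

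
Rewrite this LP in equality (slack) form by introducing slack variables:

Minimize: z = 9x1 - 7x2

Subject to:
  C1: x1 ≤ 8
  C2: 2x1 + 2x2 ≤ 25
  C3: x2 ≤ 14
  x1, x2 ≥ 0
min z = 9x1 - 7x2

s.t.
  x1 + s1 = 8
  2x1 + 2x2 + s2 = 25
  x2 + s3 = 14
  x1, x2, s1, s2, s3 ≥ 0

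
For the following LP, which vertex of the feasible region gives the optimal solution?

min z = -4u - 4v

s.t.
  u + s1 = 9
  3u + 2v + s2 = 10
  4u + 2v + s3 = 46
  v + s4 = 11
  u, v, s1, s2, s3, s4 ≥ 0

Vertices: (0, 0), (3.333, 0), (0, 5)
Evaluating z = -4u - 4v at each vertex:
  (0, 0): z = 0
  (3.333, 0): z = -13.33
  (0, 5): z = -20

The smallest value is z = -20, attained at (0, 5).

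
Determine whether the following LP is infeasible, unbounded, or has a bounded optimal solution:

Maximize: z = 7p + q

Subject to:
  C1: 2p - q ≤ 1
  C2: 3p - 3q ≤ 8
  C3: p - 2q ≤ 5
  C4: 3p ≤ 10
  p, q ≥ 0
Feasible point: (0, 0) satisfies every constraint, so the LP is feasible.
Direction d = (0, 1): for each constraint row a, a·d ≤ 0 —
  (2)(0) + (-1)(1) = -1 ≤ 0
  (3)(0) + (-3)(1) = -3 ≤ 0
  (1)(0) + (-2)(1) = -2 ≤ 0
  (3)(0) + (0)(1) = 0 ≤ 0
and d ≥ 0, so (0, 0) + t·d stays feasible for every t ≥ 0. Along this ray z = 7p + q changes by 1 per unit t, so z → +∞.

Unbounded: there is a feasible ray along which z → +∞.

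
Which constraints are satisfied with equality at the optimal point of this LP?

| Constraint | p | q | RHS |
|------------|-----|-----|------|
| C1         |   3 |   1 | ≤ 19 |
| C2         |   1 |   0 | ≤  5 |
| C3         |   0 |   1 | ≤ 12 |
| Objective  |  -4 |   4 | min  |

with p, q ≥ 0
Optimal: p = 5, q = 0
Slack at optimum:
  C1: slack = 4
  C2: slack = 0 (binding)
  C3: slack = 12
  p ≥ 0: p = 5
  q ≥ 0: q = 0 (binding)
Binding constraints: C2, q ≥ 0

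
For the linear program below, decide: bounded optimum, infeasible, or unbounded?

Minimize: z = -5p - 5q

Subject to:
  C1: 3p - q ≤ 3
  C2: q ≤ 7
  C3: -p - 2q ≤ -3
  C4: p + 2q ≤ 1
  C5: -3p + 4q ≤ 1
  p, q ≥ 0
C4 requires p + 2q ≤ 1, while C3 (-p - 2q ≤ -3) is equivalent to p + 2q ≥ 3. Together they would need 3 ≤ p + 2q ≤ 1, which is impossible since 3 > 1. No point satisfies all constraints.

Infeasible: no point satisfies all constraints simultaneously.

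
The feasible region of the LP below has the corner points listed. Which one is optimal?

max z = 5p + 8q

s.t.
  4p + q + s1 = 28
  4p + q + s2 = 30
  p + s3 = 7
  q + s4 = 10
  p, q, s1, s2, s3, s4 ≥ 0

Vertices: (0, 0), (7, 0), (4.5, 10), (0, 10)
Evaluating z = 5p + 8q at each vertex:
  (0, 0): z = 0
  (7, 0): z = 35
  (4.5, 10): z = 102.5
  (0, 10): z = 80

The largest value is z = 102.5, attained at (4.5, 10).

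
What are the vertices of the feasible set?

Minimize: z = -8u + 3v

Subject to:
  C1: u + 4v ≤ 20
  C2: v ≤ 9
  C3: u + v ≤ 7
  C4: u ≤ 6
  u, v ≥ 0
Each vertex is the intersection of two constraint boundaries that also satisfies all remaining constraints:
  u = 0 and v = 0 → (0, 0)
  u = 6 and v = 0 → (6, 0)
  u + v = 7 and u = 6 → (6, 1)
  u + 4v = 20 and u + v = 7 → (2.667, 4.333)
  u + 4v = 20 and u = 0 → (0, 5)

Vertices: (0, 0), (6, 0), (6, 1), (2.667, 4.333), (0, 5)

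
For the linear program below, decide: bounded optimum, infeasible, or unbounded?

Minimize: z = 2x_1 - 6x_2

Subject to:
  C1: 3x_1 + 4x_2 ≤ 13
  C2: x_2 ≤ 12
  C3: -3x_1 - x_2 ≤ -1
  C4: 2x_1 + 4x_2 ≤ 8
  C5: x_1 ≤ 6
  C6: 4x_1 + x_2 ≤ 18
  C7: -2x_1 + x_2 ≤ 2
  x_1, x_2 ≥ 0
The point (0, 2) satisfies every constraint, so the LP is feasible; the constraints give x_1 ≤ 6 and x_2 ≤ 12, which with x_1, x_2 ≥ 0 keep the feasible region inside a bounded box. A feasible, bounded LP attains a finite optimum at a vertex.

Feasible with finite optimum z* = -12 at (0, 2).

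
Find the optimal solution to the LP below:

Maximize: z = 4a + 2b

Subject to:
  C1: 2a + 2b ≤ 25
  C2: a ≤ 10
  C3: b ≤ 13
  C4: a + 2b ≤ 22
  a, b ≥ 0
Each vertex is the intersection of two constraint boundaries that also satisfies all remaining constraints:
  a = 0 and b = 0 → (0, 0)
  a = 10 and b = 0 → (10, 0)
  2a + 2b = 25 and a = 10 → (10, 2.5)
  2a + 2b = 25 and a + 2b = 22 → (3, 9.5)
  a + 2b = 22 and a = 0 → (0, 11)

Evaluating z = 4a + 2b at each vertex:
  (0, 0): z = 0
  (10, 0): z = 40
  (10, 2.5): z = 45
  (3, 9.5): z = 31
  (0, 11): z = 22

The maximum is at (10, 2.5) with z = 45.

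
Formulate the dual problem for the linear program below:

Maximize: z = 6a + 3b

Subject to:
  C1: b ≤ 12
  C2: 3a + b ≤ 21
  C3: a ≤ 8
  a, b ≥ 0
Minimize: z = 12y1 + 21y2 + 8y3

Subject to:
  C1: -3y2 - y3 ≤ -6
  C2: -y1 - y2 ≤ -3
  y1, y2, y3 ≥ 0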